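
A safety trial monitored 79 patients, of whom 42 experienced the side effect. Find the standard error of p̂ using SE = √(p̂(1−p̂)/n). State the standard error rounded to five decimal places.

With x = 42 successes in n = 79, p̂ = 0.53165.
p̂(1−p̂) = 0.248998.
SE = √(0.248998/79) = √0.003151873 = 0.05614.

SE = 0.05614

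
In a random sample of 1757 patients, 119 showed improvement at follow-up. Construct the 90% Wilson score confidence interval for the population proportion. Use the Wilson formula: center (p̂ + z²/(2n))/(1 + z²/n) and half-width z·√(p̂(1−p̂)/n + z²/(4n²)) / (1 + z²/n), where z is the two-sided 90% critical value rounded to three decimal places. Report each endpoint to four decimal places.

(0.0585, 0.0783)

Here p̂ = 119/1757 = 0.06773 and z = 1.645 (z² = 2.706025).
Denominator 1 + z²/n = 1 + 2.706025/1757 = 1.001540.
Adjusted center: (0.06773 + z²/(2n))/1.001540 = 0.06839.
Radicand: p̂(1−p̂)/n + z²/(4n²) = 0.000035937 + 0.000000219 = 0.000036156.
Half-width = z·√(radicand)/denom = 1.645·0.006013/1.001540 = 0.00988.
CI: 0.06839 ± 0.00988 = (0.0585, 0.0783).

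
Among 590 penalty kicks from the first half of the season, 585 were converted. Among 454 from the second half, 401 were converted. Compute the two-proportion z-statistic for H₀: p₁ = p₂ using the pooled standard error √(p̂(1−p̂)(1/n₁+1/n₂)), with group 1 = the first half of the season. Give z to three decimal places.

z = 7.571

p̂₁ = 585/590 = 0.99153, p̂₂ = 401/454 = 0.88326.
Pooling: p̂ = 986/1044 = 0.94444.
Pooled SE = √[0.0524691·0.00389756] ≈ 0.014300.
z = 0.10827/0.014300 = 7.571.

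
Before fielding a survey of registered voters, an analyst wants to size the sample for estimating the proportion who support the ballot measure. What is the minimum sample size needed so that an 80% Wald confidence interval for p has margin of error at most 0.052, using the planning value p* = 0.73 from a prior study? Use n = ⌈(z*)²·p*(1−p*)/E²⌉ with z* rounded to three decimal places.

n = 120

For 80% confidence, z* = 1.282.
p*(1−p*) = 0.73·0.27 = 0.1971.
Required n before rounding: 1.643524 × 0.1971 / 0.052² = 119.800.
Rounding up, n = 120.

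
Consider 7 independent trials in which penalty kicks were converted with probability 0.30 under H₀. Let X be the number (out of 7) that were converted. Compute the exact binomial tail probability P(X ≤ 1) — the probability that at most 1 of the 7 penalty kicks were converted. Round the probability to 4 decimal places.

P = 0.3294

X is binomial with n = 7 and p = 0.30.
P(X ≤ 1) = C(7,0)·0.30^0·0.70^7 + C(7,1)·0.30^1·0.70^6.
= 0.082354 + 0.247063 = 0.3294.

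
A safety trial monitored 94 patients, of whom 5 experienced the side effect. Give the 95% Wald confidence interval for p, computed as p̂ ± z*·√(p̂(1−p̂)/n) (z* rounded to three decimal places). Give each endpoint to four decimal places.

(0.0078, 0.0986)

Sample proportion p̂ = 5/94 = 0.05319.
SE(p̂) = √(0.05319·0.94681/94) = 0.023147.
z* = 1.960 at the 95% level.
Margin = 1.960·0.023147 = 0.04537.
Interval: 0.05319 ± 0.04537 → (0.0078, 0.0986).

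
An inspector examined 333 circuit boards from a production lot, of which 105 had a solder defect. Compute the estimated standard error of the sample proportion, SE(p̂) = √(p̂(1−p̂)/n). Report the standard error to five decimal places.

SE = 0.02546

p̂ = 105/333 = 0.31532.
p̂(1−p̂) = 0.31532·0.68468 = 0.215893.
SE = √(0.215893/333) = √0.000648327 = 0.02546.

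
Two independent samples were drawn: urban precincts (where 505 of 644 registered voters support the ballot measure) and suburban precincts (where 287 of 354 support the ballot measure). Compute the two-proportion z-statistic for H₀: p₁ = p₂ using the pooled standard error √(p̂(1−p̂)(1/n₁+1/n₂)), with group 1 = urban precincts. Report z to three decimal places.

Sample proportions: p̂₁ = 505/644 = 0.78416 and p̂₂ = 287/354 = 0.81073.
Pooling: p̂ = 792/998 = 0.79359.
Pooled SE = √[0.1638066·0.00437765] ≈ 0.026779.
z = -0.02657/0.026779 = -0.992.

z = -0.992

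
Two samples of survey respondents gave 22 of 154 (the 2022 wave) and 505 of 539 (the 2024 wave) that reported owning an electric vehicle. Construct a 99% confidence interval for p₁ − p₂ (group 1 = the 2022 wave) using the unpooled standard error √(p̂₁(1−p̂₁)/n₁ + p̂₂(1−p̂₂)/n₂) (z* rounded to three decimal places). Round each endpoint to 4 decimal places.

p̂₁ = 0.14286, p̂₂ = 0.93692, so the observed difference is -0.79406.
SE = √(0.000795123 + 0.000109649) = √0.000904772 = 0.030079.
z* = 2.576 at the 99% level. Margin of error = 0.07748.
Interval: -0.79406 ± 0.07748 → (-0.8715, -0.7166).

(-0.8715, -0.7166)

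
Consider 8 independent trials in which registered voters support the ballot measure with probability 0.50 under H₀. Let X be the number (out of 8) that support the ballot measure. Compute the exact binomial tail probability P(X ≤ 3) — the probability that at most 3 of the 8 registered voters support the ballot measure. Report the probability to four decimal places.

P = 0.3633

X ~ Binomial(n=8, p=0.50).
P(X ≤ 3) = C(8,0)·0.50^0·0.50^8 + C(8,1)·0.50^1·0.50^7 + C(8,2)·0.50^2·0.50^6 + C(8,3)·0.50^3·0.50^5.
= 0.003906 + 0.031250 + 0.109375 + 0.218750 = 0.3633.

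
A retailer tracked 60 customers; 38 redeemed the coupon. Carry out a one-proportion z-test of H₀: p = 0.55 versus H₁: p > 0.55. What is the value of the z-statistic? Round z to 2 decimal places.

The sample proportion is 38/60 = 0.63333.
SE₀ = √(0.55·0.45/60) = 0.064226.
z = (p̂ − p₀)/SE = (0.63333 − 0.55)/0.064226 = 1.30.

z = 1.30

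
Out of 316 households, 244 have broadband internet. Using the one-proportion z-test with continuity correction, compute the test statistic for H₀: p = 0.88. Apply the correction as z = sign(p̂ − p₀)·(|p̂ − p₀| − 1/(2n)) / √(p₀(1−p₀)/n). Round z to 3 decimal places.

z = -5.813

Sample proportion p̂ = 244/316 = 0.77215. p̂ − p₀ = -0.107848.
1/(2n) = 0.001582.
Corrected numerator: |-0.107848| − 0.001582 = 0.106266.
Under H₀, SE = √(p₀(1−p₀)/n) = √(0.88·0.12/316) = √0.000334177 = 0.018281.
z = −0.106266/0.018281 = -5.813.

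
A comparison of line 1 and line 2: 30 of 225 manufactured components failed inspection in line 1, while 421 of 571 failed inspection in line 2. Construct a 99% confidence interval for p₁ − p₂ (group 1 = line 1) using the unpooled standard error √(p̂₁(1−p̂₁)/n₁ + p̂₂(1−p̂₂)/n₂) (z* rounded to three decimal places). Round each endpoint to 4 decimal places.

(-0.6792, -0.5287)

p̂₁ = 30/225 = 0.13333, p̂₂ = 421/571 = 0.73730; p̂₁ − p̂₂ = -0.60397.
Unpooled SE = √(p̂₁(1−p̂₁)/n₁ + p̂₂(1−p̂₂)/n₂) = √(0.000513580 + 0.000339207) = 0.029203.
z* = 2.576 at the 99% level. Margin = 2.576·0.029203 = 0.07523.
So the interval runs from -0.6792 to -0.5287.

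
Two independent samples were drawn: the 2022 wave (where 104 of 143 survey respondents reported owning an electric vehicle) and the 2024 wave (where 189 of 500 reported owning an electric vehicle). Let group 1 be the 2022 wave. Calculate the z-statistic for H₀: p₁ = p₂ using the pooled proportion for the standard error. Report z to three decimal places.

z = 7.395

p̂₁ = 104/143 = 0.72727, p̂₂ = 189/500 = 0.37800.
Pooled p̂ = (104+189)/(143+500) = 293/643 = 0.45568.
SE = √[p̂(1−p̂)(1/n₁+1/n₂)] = √[0.45568·0.54432·(1/143+1/500)] ≈ 0.047229.
z = (p̂₁ − p̂₂)/SE = (0.72727 − 0.37800)/0.047229 = 0.34927/0.047229 = 7.395.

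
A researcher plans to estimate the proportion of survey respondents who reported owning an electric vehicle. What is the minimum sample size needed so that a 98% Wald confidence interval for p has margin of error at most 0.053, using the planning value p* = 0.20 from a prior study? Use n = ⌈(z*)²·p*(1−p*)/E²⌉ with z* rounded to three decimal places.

n = 309

For 98% confidence, z* = 2.326.
p*(1−p*) = 0.1600.
(z*)²·p*(1−p*)/E² = 5.410276·0.1600/0.002809 = 308.168.
⌈308.168⌉ = 309.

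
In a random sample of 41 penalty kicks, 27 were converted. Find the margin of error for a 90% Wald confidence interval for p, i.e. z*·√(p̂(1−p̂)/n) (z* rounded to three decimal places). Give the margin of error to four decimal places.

ME = 0.1218

The sample proportion is 27/41 = 0.65854.
Standard error of p̂: √(0.224866/41) = √0.005484540 = 0.074058.
z* = 1.645 at the 90% level.
Margin of error = z*·SE = 1.645 × 0.074058 = 0.1218.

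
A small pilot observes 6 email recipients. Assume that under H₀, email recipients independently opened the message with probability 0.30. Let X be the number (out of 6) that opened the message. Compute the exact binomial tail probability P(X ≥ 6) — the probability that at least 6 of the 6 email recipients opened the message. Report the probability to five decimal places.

P = 0.00073

X ~ Binomial(n=6, p=0.30).
P(X ≥ 6) = C(6,6)·0.30^6·0.70^0.
= 0.000729 = 0.00073.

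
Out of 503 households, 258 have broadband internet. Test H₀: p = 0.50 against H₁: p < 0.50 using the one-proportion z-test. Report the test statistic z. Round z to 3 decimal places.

Sample proportion p̂ = 258/503 = 0.51292.
Under H₀, SE = √(p₀(1−p₀)/n) = √(0.50·0.50/503) = √0.000497018 = 0.022294.
z = (0.51292 − 0.50)/0.022294 = 0.01292/0.022294 = 0.580.

z = 0.580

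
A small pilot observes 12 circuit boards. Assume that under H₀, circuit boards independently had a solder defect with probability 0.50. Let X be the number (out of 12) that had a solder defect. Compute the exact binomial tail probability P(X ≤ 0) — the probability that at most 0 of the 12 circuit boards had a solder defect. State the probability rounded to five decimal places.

P = 0.00024

X is binomial with n = 12 and p = 0.50.
P(X ≤ 0) = C(12,0)·0.50^0·0.50^12.
= 0.000244 = 0.00024.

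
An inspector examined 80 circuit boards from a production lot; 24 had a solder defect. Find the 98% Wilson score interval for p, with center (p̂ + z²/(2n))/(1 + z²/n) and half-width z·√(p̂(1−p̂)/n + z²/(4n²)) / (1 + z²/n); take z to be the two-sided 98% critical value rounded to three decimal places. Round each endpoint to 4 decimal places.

Here p̂ = 24/80 = 0.30000 and z = 2.326 (z² = 5.410276).
1 + z²/n = 1.067628.
Adjusted center: (0.30000 + z²/(2n))/1.067628 = 0.31267.
Radicand: p̂(1−p̂)/n + z²/(4n²) = 0.002625000 + 0.000211339 = 0.002836339.
Half-width = 2.326·√0.002836339/1.067628 = 0.11603.
Interval: 0.31267 ± 0.11603 → (0.1966, 0.4287).

(0.1966, 0.4287)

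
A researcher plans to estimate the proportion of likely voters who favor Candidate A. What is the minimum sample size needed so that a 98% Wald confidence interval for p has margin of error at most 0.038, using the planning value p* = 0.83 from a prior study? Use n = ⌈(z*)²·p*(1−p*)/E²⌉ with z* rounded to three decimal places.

n = 529

For 98% confidence, z* = 2.326.
p*(1−p*) = 0.83·0.17 = 0.1411.
(z*)²·p*(1−p*)/E² = 5.410276·0.1411/0.001444 = 528.663.
⌈528.663⌉ = 529.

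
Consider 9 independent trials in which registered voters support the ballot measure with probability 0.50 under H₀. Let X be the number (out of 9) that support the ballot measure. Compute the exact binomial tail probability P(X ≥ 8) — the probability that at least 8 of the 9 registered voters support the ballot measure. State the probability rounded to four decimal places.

P = 0.0195

X is binomial with n = 9 and p = 0.50.
P(X ≥ 8) = C(9,8)·0.50^8·0.50^1 + C(9,9)·0.50^9·0.50^0.
= 0.017578 + 0.001953 = 0.0195.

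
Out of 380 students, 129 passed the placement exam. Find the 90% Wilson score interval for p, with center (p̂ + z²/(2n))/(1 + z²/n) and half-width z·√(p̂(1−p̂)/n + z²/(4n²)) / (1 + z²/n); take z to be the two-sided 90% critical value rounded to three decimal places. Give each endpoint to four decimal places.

p̂ = 129/380 = 0.33947; z = 1.645, so z² = 2.706025.
Denominator 1 + z²/n = 1 + 2.706025/380 = 1.007121.
Adjusted center: (0.33947 + z²/(2n))/1.007121 = 0.34061.
Radicand: p̂(1−p̂)/n + z²/(4n²) = 0.000590082 + 0.000004685 = 0.000594767.
Half-width = z·√(radicand)/denom = 1.645·0.024388/1.007121 = 0.03983.
So the interval runs from 0.3008 to 0.3804.

(0.3008, 0.3804)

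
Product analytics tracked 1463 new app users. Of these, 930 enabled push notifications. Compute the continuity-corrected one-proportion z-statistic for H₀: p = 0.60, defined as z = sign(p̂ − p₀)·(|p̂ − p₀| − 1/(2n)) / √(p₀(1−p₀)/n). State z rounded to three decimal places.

With x = 930 successes in n = 1463, p̂ = 0.63568. p̂ − p₀ = 0.035680.
Continuity correction 1/(2n) = 1/2926 = 0.000342.
Corrected numerator: |0.035680| − 0.000342 = 0.035338.
Under H₀, SE = √(p₀(1−p₀)/n) = √(0.60·0.40/1463) = √0.000164046 = 0.012808.
z = +0.035338/0.012808 = 2.759.

z = 2.759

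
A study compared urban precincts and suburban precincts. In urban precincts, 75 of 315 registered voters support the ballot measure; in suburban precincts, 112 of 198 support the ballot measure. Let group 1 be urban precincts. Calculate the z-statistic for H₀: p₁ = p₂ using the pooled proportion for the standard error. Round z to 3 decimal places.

z = -7.504

p̂₁ = 75/315 = 0.23810, p̂₂ = 112/198 = 0.56566.
Pooled p̂ = (75+112)/(315+198) = 187/513 = 0.36452.
Pooled SE = √[0.2316458·0.00822511] ≈ 0.043650.
z = -0.32756/0.043650 = -7.504.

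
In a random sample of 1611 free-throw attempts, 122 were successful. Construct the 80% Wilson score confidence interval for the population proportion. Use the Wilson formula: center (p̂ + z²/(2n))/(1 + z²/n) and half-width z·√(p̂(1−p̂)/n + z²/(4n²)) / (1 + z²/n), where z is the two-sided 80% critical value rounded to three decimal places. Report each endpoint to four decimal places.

p̂ = 122/1611 = 0.07573; z = 1.282, so z² = 1.643524.
Denominator 1 + z²/n = 1 + 1.643524/1611 = 1.001020.
Adjusted center: (0.07573 + z²/(2n))/1.001020 = 0.07616.
Radicand: p̂(1−p̂)/n + z²/(4n²) = 0.000043448 + 0.000000158 = 0.000043606.
Half-width = z·√(radicand)/denom = 1.282·0.006603/1.001020 = 0.00846.
CI: 0.07616 ± 0.00846 = (0.0677, 0.0846).

(0.0677, 0.0846)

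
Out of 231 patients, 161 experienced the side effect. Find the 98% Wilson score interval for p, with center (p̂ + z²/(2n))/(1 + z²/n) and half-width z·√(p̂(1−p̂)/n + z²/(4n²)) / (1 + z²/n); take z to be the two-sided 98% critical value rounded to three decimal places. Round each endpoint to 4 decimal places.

(0.6228, 0.7621)

p̂ = 161/231 = 0.69697; z = 2.326, so z² = 5.410276.
Denominator 1 + z²/n = 1 + 5.410276/231 = 1.023421.
Adjusted center: (0.69697 + z²/(2n))/1.023421 = 0.69246.
Radicand: p̂(1−p̂)/n + z²/(4n²) = 0.000914298 + 0.000025348 = 0.000939646.
Half-width = z·√(radicand)/denom = 2.326·0.030654/1.023421 = 0.06967.
CI: 0.69246 ± 0.06967 = (0.6228, 0.7621).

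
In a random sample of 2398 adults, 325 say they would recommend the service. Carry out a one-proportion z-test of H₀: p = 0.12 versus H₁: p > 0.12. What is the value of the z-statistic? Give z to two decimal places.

z = 2.34

With x = 325 successes in n = 2398, p̂ = 0.13553.
Null standard error: √(0.12·0.88/2398) = √0.000044037 = 0.006636.
z = (0.13553 − 0.12)/0.006636 = 0.01553/0.006636 = 2.34.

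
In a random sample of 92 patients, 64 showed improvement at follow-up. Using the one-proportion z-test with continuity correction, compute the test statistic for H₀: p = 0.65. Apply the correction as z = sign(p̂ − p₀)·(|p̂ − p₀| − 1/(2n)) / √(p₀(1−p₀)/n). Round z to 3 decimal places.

z = 0.809

With x = 64 successes in n = 92, p̂ = 0.69565. p̂ − p₀ = 0.045652.
1/(2n) = 0.005435.
Corrected numerator: |0.045652| − 0.005435 = 0.040217.
SE₀ = √(0.65·0.35/92) = 0.049728.
z = (+)0.040217/0.049728 = 0.809.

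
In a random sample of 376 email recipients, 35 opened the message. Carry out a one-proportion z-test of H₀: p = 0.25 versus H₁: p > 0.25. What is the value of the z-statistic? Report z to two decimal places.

z = -7.03

Sample proportion p̂ = 35/376 = 0.09309.
SE₀ = √(0.25·0.75/376) = 0.022331.
z = (0.09309 − 0.25)/0.022331 = -0.15691/0.022331 = -7.03.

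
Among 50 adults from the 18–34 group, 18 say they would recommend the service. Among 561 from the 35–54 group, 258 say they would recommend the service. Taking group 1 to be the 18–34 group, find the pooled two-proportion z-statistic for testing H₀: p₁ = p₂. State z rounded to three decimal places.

z = -1.360

Sample proportions: p̂₁ = 18/50 = 0.36000 and p̂₂ = 258/561 = 0.45989.
Pooled p̂ = (18+258)/(50+561) = 276/611 = 0.45172.
Pooled SE = √[0.2476689·0.02178253] ≈ 0.073450.
z = (p̂₁ − p̂₂)/SE = (0.36000 − 0.45989)/0.073450 = -0.09989/0.073450 = -1.360.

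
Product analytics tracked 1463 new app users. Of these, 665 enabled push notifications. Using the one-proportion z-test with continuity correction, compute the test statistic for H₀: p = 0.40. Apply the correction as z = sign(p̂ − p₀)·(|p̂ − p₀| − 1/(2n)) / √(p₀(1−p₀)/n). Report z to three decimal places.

z = 4.232

p̂ = 665/1463 = 0.45455. p̂ − p₀ = 0.054545.
1/(2n) = 0.000342.
Corrected numerator: |0.054545| − 0.000342 = 0.054203.
Null standard error: √(0.40·0.60/1463) = √0.000164046 = 0.012808.
z = (+)0.054203/0.012808 = 4.232.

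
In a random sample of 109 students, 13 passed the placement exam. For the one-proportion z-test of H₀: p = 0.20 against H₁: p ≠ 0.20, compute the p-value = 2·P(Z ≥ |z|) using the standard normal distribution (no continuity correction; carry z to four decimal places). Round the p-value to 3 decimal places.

Sample proportion p̂ = 13/109 = 0.11927.
Null standard error: √(0.20·0.80/109) = √0.001467890 = 0.038313.
z = (p̂ − p₀)/SE = (13/109 − 0.20)/0.038313 ≈ -2.1072.
p-value = 2·P(Z ≥ |z|) with z = -2.1072 → 0.035.

p-value = 0.035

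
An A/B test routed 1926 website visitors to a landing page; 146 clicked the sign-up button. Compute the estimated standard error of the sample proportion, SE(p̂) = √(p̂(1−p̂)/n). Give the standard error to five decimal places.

The sample proportion is 146/1926 = 0.07580.
p̂(1−p̂) = 0.07580·0.92420 = 0.070054.
SE = √(0.070054/1926) = 0.00603.

SE = 0.00603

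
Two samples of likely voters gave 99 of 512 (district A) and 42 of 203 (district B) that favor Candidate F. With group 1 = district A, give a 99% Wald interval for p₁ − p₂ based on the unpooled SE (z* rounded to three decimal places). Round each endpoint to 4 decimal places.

p̂₁ = 99/512 = 0.19336, p̂₂ = 42/203 = 0.20690; p̂₁ − p̂₂ = -0.01354.
Unpooled SE = √(p̂₁(1−p̂₁)/n₁ + p̂₂(1−p̂₂)/n₂) = √(0.000304632 + 0.000808327) = 0.033361.
For 99% confidence, z* = 2.576. Margin = 2.576·0.033361 = 0.08594.
Interval: -0.01354 ± 0.08594 → (-0.0995, 0.0724).

(-0.0995, 0.0724)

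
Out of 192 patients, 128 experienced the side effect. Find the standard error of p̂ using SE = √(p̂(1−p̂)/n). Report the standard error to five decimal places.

SE = 0.03402

p̂ = 128/192 = 0.66667.
p̂(1−p̂) = 0.222221.
SE = √(0.222221/192) = 0.03402.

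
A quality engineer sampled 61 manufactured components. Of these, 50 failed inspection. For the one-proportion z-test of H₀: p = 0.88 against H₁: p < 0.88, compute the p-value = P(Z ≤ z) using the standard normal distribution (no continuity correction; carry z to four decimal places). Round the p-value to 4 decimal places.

p̂ = 50/61 = 0.81967.
Null standard error: √(0.88·0.12/61) = √0.001731148 = 0.041607.
Test statistic (full precision, shown to 4 dp): z = (50/61 − 0.88)/SE₀ ≈ -1.4499.
p-value = P(Z ≤ z) with z = -1.4499 → 0.0735.

p-value = 0.0735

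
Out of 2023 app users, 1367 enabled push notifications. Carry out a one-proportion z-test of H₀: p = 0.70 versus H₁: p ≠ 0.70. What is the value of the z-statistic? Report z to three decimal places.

z = -2.382

p̂ = 1367/2023 = 0.67573.
SE₀ = √(0.70·0.30/2023) = 0.010189.
z = (0.67573 − 0.70)/0.010189 = -0.02427/0.010189 = -2.382.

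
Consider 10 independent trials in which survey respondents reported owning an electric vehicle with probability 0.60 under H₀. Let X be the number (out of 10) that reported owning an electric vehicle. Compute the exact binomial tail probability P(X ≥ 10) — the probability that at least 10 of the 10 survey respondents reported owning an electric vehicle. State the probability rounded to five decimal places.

X is binomial with n = 10 and p = 0.60.
P(X ≥ 10) = C(10,10)·0.60^10·0.40^0.
= 0.006047 = 0.00605.

P = 0.00605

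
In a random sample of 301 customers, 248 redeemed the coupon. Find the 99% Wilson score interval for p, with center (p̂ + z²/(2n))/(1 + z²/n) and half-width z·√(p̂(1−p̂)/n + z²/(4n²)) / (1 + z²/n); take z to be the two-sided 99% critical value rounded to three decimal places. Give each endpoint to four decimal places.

(0.7606, 0.8733)

p̂ = 248/301 = 0.82392; z = 2.576, so z² = 6.635776.
1 + z²/n = 1.022046.
Adjusted center: (0.82392 + z²/(2n))/1.022046 = 0.81693.
Radicand: p̂(1−p̂)/n + z²/(4n²) = 0.000481979 + 0.000018310 = 0.000500289.
Half-width = z·√(radicand)/denom = 2.576·0.022367/1.022046 = 0.05637.
So the interval runs from 0.7606 to 0.8733.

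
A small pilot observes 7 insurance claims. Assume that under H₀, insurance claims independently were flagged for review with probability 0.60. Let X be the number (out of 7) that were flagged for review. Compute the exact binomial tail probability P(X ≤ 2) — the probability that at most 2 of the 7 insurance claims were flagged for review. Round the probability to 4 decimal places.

P = 0.0963

X is binomial with n = 7 and p = 0.60.
P(X ≤ 2) = C(7,0)·0.60^0·0.40^7 + C(7,1)·0.60^1·0.40^6 + C(7,2)·0.60^2·0.40^5.
= 0.001638 + 0.017203 + 0.077414 = 0.0963.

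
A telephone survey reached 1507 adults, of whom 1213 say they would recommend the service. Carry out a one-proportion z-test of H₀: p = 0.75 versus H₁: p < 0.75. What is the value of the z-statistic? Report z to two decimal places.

z = 4.92

The sample proportion is 1213/1507 = 0.80491.
SE₀ = √(0.75·0.25/1507) = 0.011154.
Test statistic: z = 0.05491/0.011154 = 4.92.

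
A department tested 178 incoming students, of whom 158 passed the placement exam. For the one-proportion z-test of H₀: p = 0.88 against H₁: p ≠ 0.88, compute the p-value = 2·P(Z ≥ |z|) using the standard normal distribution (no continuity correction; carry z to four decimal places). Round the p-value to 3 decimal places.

With x = 158 successes in n = 178, p̂ = 0.88764.
SE₀ = √(0.88·0.12/178) = 0.024357.
Test statistic (full precision, shown to 4 dp): z = (158/178 − 0.88)/SE₀ ≈ 0.3137.
From the standard normal, 2·P(Z ≥ |z|) = 0.754.

p-value = 0.754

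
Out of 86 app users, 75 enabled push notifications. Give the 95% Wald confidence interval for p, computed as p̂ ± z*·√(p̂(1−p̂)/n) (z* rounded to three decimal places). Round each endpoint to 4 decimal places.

(0.8015, 0.9427)

Sample proportion p̂ = 75/86 = 0.87209.
Standard error of p̂: √(0.111547/86) = √0.001297056 = 0.036015.
For 95% confidence, z* = 1.960.
Margin = 1.960·0.036015 = 0.07059.
Interval: 0.87209 ± 0.07059 → (0.8015, 0.9427).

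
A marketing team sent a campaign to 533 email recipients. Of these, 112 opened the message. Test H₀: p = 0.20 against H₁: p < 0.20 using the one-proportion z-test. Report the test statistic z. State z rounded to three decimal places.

With x = 112 successes in n = 533, p̂ = 0.21013.
Null standard error: √(0.20·0.80/533) = √0.000300188 = 0.017326.
z = (0.21013 − 0.20)/0.017326 = 0.01013/0.017326 = 0.585.

z = 0.585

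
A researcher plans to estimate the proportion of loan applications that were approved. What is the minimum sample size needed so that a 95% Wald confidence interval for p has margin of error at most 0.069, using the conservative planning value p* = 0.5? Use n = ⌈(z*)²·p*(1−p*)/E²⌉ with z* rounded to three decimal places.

The 95% critical value is z* = 1.960.
p*(1−p*) = 0.50·0.50 = 0.2500.
(z*)²·p*(1−p*)/E² = 3.841600·0.2500/0.004761 = 201.722.
⌈201.722⌉ = 202.

n = 202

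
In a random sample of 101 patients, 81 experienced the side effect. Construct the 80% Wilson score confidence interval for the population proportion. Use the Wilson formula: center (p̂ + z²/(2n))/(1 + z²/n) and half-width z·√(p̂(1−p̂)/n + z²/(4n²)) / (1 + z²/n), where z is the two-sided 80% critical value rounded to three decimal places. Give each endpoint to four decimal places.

(0.7465, 0.8478)

p̂ = 81/101 = 0.80198; z = 1.282, so z² = 1.643524.
Denominator 1 + z²/n = 1 + 1.643524/101 = 1.016273.
Adjusted center: (0.80198 + z²/(2n))/1.016273 = 0.79714.
Radicand: p̂(1−p̂)/n + z²/(4n²) = 0.001572356 + 0.000040279 = 0.001612635.
Half-width = 1.282·√0.001612635/1.016273 = 0.05066.
CI: 0.79714 ± 0.05066 = (0.7465, 0.8478).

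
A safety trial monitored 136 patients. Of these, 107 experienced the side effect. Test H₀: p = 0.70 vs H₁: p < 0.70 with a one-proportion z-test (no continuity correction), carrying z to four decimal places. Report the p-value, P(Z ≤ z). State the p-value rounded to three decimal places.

p-value = 0.986

p̂ = 107/136 = 0.78676.
SE₀ = √(0.70·0.30/136) = 0.039295.
Test statistic (full precision, shown to 4 dp): z = (107/136 − 0.70)/SE₀ ≈ 2.2080.
From the standard normal, P(Z ≤ z) = 0.986.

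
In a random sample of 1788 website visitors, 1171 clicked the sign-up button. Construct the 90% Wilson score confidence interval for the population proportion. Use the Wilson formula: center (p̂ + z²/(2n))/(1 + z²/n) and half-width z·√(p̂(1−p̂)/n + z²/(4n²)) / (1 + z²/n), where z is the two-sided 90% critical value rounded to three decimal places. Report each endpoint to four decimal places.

(0.6362, 0.6732)

Here p̂ = 1171/1788 = 0.65492 and z = 1.645 (z² = 2.706025).
Denominator 1 + z²/n = 1 + 2.706025/1788 = 1.001513.
Adjusted center: (0.65492 + z²/(2n))/1.001513 = 0.65469.
Radicand: p̂(1−p̂)/n + z²/(4n²) = 0.000126398 + 0.000000212 = 0.000126610.
Half-width = 1.645·√0.000126610/1.001513 = 0.01848.
Interval: 0.65469 ± 0.01848 → (0.6362, 0.6732).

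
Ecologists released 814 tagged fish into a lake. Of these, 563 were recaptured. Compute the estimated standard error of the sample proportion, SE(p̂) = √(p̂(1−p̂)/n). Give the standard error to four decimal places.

SE = 0.0162

With x = 563 successes in n = 814, p̂ = 0.69165.
p̂(1−p̂) = 0.69165·0.30835 = 0.213270.
SE = √(0.213270/814) = √0.000262002 = 0.0162.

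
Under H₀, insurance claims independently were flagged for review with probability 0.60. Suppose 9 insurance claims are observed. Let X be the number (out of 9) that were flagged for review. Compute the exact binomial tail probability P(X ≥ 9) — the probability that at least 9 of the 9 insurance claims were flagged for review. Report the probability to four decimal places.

P = 0.0101

X ~ Binomial(n=9, p=0.60).
P(X ≥ 9) = C(9,9)·0.60^9·0.40^0.
= 0.010078 = 0.0101.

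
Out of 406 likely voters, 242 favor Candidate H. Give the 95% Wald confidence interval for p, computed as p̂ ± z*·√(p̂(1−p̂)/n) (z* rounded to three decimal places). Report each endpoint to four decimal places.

The sample proportion is 242/406 = 0.59606.
SE = √(p̂(1−p̂)/n) = √(0.240773/406) = 0.024352.
The 95% critical value is z* = 1.960.
Margin of error: 1.960 × 0.024352 = 0.04773.
So the interval runs from 0.5483 to 0.6438.

(0.5483, 0.6438)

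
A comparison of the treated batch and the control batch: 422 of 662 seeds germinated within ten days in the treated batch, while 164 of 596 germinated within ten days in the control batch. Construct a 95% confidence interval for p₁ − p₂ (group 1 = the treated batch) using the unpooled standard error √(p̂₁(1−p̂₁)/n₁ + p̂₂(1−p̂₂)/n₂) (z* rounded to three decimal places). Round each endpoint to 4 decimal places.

(0.3110, 0.4135)

p̂₁ = 422/662 = 0.63746, p̂₂ = 164/596 = 0.27517; p̂₁ − p̂₂ = 0.36229.
Unpooled SE = √(p̂₁(1−p̂₁)/n₁ + p̂₂(1−p̂₂)/n₂) = √(0.000349100 + 0.000334648) = 0.026149.
z* = 1.960 at the 95% level. Margin = 1.960·0.026149 = 0.05125.
Interval: 0.36229 ± 0.05125 → (0.3110, 0.4135).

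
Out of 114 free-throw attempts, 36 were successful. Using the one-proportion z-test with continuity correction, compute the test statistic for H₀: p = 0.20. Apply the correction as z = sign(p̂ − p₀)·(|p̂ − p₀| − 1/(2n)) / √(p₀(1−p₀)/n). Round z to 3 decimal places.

z = 2.974

Sample proportion p̂ = 36/114 = 0.31579. p̂ − p₀ = 0.115789.
Continuity correction 1/(2n) = 1/228 = 0.004386.
Corrected numerator: |0.115789| − 0.004386 = 0.111403.
SE₀ = √(0.20·0.80/114) = 0.037463.
z = +0.111403/0.037463 = 2.974.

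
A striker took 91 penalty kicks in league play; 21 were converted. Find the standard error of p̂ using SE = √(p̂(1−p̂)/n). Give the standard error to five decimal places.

SE = 0.04417

Sample proportion p̂ = 21/91 = 0.23077.
p̂(1−p̂) = 0.177515.
SE = √(0.177515/91) = 0.04417.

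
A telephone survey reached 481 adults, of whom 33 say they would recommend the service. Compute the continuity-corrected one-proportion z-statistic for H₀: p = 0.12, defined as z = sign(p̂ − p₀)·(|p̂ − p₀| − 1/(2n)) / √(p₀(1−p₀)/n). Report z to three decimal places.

z = -3.398

Sample proportion p̂ = 33/481 = 0.06861. p̂ − p₀ = -0.051393.
1/(2n) = 0.001040.
Corrected numerator: |-0.051393| − 0.001040 = 0.050353.
SE₀ = √(0.12·0.88/481) = 0.014817.
z = (−)0.050353/0.014817 = -3.398.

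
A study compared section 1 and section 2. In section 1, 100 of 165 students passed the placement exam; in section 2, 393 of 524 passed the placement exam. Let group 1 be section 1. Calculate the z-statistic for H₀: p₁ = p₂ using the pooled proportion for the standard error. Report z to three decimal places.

Sample proportions: p̂₁ = 100/165 = 0.60606 and p̂₂ = 393/524 = 0.75000.
Pooling: p̂ = 493/689 = 0.71553.
SE = √[p̂(1−p̂)(1/n₁+1/n₂)] = √[0.71553·0.28447·(1/165+1/524)] ≈ 0.040275.
z = (p̂₁ − p̂₂)/SE = (0.60606 − 0.75000)/0.040275 = -0.14394/0.040275 = -3.574.

z = -3.574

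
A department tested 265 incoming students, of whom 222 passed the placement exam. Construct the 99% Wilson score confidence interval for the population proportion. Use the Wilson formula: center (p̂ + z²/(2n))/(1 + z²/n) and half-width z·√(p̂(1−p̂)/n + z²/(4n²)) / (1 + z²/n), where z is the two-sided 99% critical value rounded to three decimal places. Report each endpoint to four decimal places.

(0.7713, 0.8877)

p̂ = 222/265 = 0.83774; z = 2.576, so z² = 6.635776.
1 + z²/n = 1.025041.
Adjusted center: (0.83774 + z²/(2n))/1.025041 = 0.82949.
Radicand: p̂(1−p̂)/n + z²/(4n²) = 0.000512960 + 0.000023623 = 0.000536583.
Half-width = z·√(radicand)/denom = 2.576·0.023164/1.025041 = 0.05821.
So the interval runs from 0.7713 to 0.8877.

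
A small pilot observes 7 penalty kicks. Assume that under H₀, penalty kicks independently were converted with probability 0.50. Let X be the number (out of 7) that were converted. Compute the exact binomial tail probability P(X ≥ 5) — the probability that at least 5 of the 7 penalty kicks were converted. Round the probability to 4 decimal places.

X is binomial with n = 7 and p = 0.50.
P(X ≥ 5) = C(7,5)·0.50^5·0.50^2 + C(7,6)·0.50^6·0.50^1 + C(7,7)·0.50^7·0.50^0.
= 0.164062 + 0.054688 + 0.007812 = 0.2266.

P = 0.2266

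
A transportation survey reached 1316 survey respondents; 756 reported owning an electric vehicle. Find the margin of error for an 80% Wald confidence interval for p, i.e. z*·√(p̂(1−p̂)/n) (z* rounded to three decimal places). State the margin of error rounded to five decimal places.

With x = 756 successes in n = 1316, p̂ = 0.57447.
SE = √(p̂(1−p̂)/n) = √(0.244455/1316) = 0.013629.
The 80% critical value is z* = 1.282.
Margin of error = z*·SE = 1.282 × 0.013629 = 0.01747.

ME = 0.01747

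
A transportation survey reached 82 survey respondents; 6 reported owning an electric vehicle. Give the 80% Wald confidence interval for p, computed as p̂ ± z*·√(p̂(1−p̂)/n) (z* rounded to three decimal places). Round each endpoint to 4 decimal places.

(0.0363, 0.1100)

p̂ = 6/82 = 0.07317.
SE = √(p̂(1−p̂)/n) = √(0.067817/82) = 0.028758.
The 80% critical value is z* = 1.282.
Margin of error: 1.282 × 0.028758 = 0.03687.
Interval: 0.07317 ± 0.03687 → (0.0363, 0.1100).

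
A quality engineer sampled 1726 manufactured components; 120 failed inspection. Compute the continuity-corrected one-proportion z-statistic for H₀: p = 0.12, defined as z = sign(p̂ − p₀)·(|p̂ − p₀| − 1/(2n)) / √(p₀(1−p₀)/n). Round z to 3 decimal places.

z = -6.416

p̂ = 120/1726 = 0.06952. p̂ − p₀ = -0.050475.
Continuity correction 1/(2n) = 1/3452 = 0.000290.
Corrected numerator: |-0.050475| − 0.000290 = 0.050185.
SE₀ = √(0.12·0.88/1726) = 0.007822.
z = −0.050185/0.007822 = -6.416.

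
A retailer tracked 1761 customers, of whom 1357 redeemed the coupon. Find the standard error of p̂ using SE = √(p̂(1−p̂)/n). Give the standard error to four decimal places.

SE = 0.0100

With x = 1357 successes in n = 1761, p̂ = 0.77058.
p̂(1−p̂) = 0.77058·0.22942 = 0.176786.
SE = √(0.176786/1761) = 0.0100.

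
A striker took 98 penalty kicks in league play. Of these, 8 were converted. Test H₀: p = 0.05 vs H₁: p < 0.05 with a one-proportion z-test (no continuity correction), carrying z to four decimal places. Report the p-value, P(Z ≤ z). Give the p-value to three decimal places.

p-value = 0.925

Sample proportion p̂ = 8/98 = 0.08163.
Under H₀, SE = √(p₀(1−p₀)/n) = √(0.05·0.95/98) = √0.000484694 = 0.022016.
Test statistic (full precision, shown to 4 dp): z = (8/98 − 0.05)/SE₀ ≈ 1.4368.
From the standard normal, P(Z ≤ z) = 0.925.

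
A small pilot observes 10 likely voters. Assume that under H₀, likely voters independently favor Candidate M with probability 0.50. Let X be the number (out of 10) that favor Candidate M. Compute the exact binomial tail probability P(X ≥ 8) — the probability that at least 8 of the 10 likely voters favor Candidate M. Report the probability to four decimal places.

P = 0.0547

X is binomial with n = 10 and p = 0.50.
P(X ≥ 8) = C(10,8)·0.50^8·0.50^2 + C(10,9)·0.50^9·0.50^1 + C(10,10)·0.50^10·0.50^0.
= 0.043945 + 0.009766 + 0.000977 = 0.0547.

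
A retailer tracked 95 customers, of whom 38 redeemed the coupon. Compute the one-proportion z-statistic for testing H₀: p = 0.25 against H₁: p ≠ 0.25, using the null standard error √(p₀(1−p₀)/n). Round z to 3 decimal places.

z = 3.376

Sample proportion p̂ = 38/95 = 0.40000.
Under H₀, SE = √(p₀(1−p₀)/n) = √(0.25·0.75/95) = √0.001973684 = 0.044426.
Test statistic: z = 0.15000/0.044426 = 3.376.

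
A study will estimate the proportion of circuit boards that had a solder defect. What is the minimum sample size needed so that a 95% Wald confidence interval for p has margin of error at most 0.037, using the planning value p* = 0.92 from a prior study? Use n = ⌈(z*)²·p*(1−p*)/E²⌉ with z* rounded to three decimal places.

n = 207

The 95% critical value is z* = 1.960.
p*(1−p*) = 0.0736.
(z*)²·p*(1−p*)/E² = 3.841600·0.0736/0.001369 = 206.532.
Rounding up, n = 207.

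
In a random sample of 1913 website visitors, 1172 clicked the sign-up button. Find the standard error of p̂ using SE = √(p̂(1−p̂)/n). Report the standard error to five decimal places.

SE = 0.01114

The sample proportion is 1172/1913 = 0.61265.
p̂(1−p̂) = 0.61265·0.38735 = 0.237310.
SE = √(0.237310/1913) = 0.01114.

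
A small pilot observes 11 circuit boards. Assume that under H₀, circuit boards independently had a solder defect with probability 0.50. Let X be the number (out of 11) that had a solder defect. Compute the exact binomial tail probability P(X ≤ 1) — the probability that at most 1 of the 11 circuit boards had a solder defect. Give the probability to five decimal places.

P = 0.00586

X ~ Binomial(n=11, p=0.50).
P(X ≤ 1) = C(11,0)·0.50^0·0.50^11 + C(11,1)·0.50^1·0.50^10.
= 0.000488 + 0.005371 = 0.00586.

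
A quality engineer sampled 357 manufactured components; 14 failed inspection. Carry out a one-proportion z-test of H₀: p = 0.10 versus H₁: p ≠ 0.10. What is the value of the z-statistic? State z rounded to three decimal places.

The sample proportion is 14/357 = 0.03922.
Null standard error: √(0.10·0.90/357) = √0.000252101 = 0.015878.
z = (0.03922 − 0.10)/0.015878 = -0.06078/0.015878 = -3.828.

z = -3.828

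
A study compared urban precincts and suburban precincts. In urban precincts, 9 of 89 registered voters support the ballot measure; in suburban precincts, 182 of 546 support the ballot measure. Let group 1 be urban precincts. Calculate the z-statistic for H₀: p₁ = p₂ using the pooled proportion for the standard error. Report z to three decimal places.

z = -4.429

Sample proportions: p̂₁ = 9/89 = 0.10112 and p̂₂ = 182/546 = 0.33333.
Pooled p̂ = (9+182)/(89+546) = 191/635 = 0.30079.
SE = √[p̂(1−p̂)(1/n₁+1/n₂)] = √[0.30079·0.69921·(1/89+1/546)] ≈ 0.052424.
z = -0.23221/0.052424 = -4.429.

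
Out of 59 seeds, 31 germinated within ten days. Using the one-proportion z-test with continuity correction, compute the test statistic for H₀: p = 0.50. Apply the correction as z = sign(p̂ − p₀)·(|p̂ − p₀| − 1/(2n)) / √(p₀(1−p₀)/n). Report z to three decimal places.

z = 0.260

The sample proportion is 31/59 = 0.52542. p̂ − p₀ = 0.025424.
1/(2n) = 0.008475.
Corrected numerator: |0.025424| − 0.008475 = 0.016949.
Null standard error: √(0.50·0.50/59) = √0.004237288 = 0.065094.
z = (+)0.016949/0.065094 = 0.260.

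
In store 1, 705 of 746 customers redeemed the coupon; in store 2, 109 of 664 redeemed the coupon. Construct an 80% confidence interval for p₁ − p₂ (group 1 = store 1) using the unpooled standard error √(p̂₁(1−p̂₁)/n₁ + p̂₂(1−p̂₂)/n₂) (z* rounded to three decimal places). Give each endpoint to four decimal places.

(0.7596, 0.8022)

p̂₁ = 0.94504, p̂₂ = 0.16416, so the observed difference is 0.78088.
SE = √(0.000069624 + 0.000206640) = √0.000276264 = 0.016621.
z* = 1.282 at the 80% level. Margin = 1.282·0.016621 = 0.02131.
So the interval runs from 0.7596 to 0.8022.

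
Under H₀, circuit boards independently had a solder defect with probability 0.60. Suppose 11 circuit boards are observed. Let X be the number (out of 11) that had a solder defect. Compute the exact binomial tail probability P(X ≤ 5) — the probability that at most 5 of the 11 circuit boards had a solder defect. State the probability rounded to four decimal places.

X is binomial with n = 11 and p = 0.60.
P(X ≤ 5) = Σ_{j=0}^{5} C(11,j)·0.60^j·0.40^{11−j}.
= 0.000042 + 0.000692 + 0.005190 + 0.023357 + 0.070071 + 0.147149 = 0.2465.

P = 0.2465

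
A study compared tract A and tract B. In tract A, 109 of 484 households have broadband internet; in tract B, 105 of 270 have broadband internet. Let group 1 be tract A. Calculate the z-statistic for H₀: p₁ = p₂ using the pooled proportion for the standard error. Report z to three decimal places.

z = -4.780

Sample proportions: p̂₁ = 109/484 = 0.22521 and p̂₂ = 105/270 = 0.38889.
Pooled p̂ = (109+105)/(484+270) = 214/754 = 0.28382.
SE = √[p̂(1−p̂)(1/n₁+1/n₂)] = √[0.28382·0.71618·(1/484+1/270)] ≈ 0.034246.
z = (p̂₁ − p̂₂)/SE = (0.22521 − 0.38889)/0.034246 = -0.16368/0.034246 = -4.780.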